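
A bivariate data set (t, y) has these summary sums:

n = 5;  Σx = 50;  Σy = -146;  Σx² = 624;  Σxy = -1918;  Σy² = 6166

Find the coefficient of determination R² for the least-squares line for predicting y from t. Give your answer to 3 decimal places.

0.889

Sxx = Σx² − (Σx)²/n = 624 − 500 = 124
Sxy = Σxy − (Σx)(Σy)/n = -1918 − (-1460) = -458
Syy = Σy² − (Σy)²/n = 6166 − 4263.2 = 1902.8
R² = Sxy²/(Sxx·Syy) = (-458)²/(124·1902.8) = 0.889029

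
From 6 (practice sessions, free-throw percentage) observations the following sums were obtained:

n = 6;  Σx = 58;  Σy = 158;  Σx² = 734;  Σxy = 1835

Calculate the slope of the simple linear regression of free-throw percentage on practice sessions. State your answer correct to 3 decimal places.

Sxx = Σx² − (Σx)²/n = 734 − 560.666667 = 173.333333
Sxy = Σxy − (Σx)(Σy)/n = 1835 − 1527.333333 = 307.666667
b = Sxy/Sxx = 307.666667/173.333333 = 1.775

1.775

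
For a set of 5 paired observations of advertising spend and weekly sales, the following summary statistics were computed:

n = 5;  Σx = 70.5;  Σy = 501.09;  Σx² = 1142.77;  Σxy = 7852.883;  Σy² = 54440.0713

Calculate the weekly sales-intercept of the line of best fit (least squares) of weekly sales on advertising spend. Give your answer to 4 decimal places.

Sxx = Σx² − (Σx)²/n = 1142.77 − 994.05 = 148.72
Sxy = Σxy − (Σx)(Σy)/n = 7852.883 − 7065.369 = 787.514
b = Sxy/Sxx = 787.514/148.72 = 5.295280
a = ȳ − b·x̄ = 100.218 − 5.295280·14.1 = 25.554556

25.5546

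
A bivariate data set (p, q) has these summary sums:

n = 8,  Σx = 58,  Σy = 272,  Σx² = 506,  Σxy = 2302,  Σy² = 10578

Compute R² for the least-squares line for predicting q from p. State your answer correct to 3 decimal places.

0.958

Sxx = Σx² − (Σx)²/n = 506 − 420.5 = 85.5
Sxy = Σxy − (Σx)(Σy)/n = 2302 − 1972 = 330
Syy = Σy² − (Σy)²/n = 10578 − 9248 = 1330
R² = Sxy²/(Sxx·Syy) = (330)²/(85.5·1330) = 0.957657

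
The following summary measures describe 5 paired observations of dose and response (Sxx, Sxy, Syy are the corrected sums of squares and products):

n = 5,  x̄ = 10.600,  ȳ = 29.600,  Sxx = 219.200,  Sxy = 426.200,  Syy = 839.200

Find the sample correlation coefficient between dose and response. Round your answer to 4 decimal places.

r = Sxy/√(Sxx·Syy) = 426.2/√(183952.64) = 426.2/428.897004 = 0.993712

0.9937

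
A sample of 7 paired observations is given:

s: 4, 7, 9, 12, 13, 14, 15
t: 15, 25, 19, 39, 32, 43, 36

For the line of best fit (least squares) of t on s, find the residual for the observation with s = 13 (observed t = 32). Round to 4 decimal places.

-3.3889

n = 7, Σx = 74, Σy = 209, Σxy = 2432, Σx² = 880
Sxx = Σx² − (Σx)²/n = 880 − 782.285714 = 97.714286
Sxy = Σxy − (Σx)(Σy)/n = 2432 − 2209.428571 = 222.571429
b = Sxy/Sxx = 222.571429/97.714286 = 2.277778
a = ȳ − b·x̄ = 29.857143 − 2.277778·10.571429 = 5.777778
ŷ(13) = 5.777778 + 2.277778·13 = 35.388889
residual = y − ŷ = 32 − 35.388889 = -3.388889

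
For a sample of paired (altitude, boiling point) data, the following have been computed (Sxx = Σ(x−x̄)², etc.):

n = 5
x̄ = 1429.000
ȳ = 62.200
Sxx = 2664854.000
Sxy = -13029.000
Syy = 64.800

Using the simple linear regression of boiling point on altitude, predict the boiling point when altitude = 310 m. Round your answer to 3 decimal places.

67.671

b = Sxy/Sxx = -13029/2664854 = -0.004889
a = ȳ − b·x̄ = 62.2 − (-0.004889)·1429 = 69.186665
ŷ(310) = a + b·310 = 69.186665 + (-0.004889)·310 = 67.671013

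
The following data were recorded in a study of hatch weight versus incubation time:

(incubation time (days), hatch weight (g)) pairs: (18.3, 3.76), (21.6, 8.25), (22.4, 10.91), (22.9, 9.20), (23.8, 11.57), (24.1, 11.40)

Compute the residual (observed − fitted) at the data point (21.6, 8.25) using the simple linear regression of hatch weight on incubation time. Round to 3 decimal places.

n = 6, Σx = 133.1, Σy = 55.09, Σxy = 1252.178, Σx² = 2974.87
Sxx = Σx² − (Σx)²/n = 2974.87 − 2952.601667 = 22.268333
Sxy = Σxy − (Σx)(Σy)/n = 1252.178 − 1222.079833 = 30.098167
b = Sxy/Sxx = 30.098167/22.268333 = 1.351613
a = ȳ − b·x̄ = 9.181667 − 1.351613·22.183333 = -20.801613
ŷ(21.6) = -20.801613 + 1.351613·21.6 = 8.393226
residual = y − ŷ = 8.25 − 8.393226 = -0.143226

-0.143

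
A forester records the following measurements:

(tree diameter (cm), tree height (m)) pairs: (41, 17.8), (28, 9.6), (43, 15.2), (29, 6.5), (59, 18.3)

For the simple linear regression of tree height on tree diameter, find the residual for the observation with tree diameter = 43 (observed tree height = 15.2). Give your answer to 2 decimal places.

n = 5, Σx = 200, Σy = 67.4, Σxy = 2920.4, Σx² = 8636
Sxx = Σx² − (Σx)²/n = 8636 − 8000 = 636
Sxy = Σxy − (Σx)(Σy)/n = 2920.4 − 2696 = 224.4
b = Sxy/Sxx = 224.4/636 = 0.352830
a = ȳ − b·x̄ = 13.48 − 0.352830·40 = -0.633208
ŷ(43) = -0.633208 + 0.352830·43 = 14.538491
residual = y − ŷ = 15.2 − 14.538491 = 0.661509

0.66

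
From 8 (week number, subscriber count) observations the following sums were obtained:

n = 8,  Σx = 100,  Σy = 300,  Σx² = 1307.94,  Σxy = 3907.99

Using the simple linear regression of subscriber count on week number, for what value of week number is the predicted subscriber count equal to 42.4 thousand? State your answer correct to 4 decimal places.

14.2970

Sxx = Σx² − (Σx)²/n = 1307.94 − 1250 = 57.94
Sxy = Σxy − (Σx)(Σy)/n = 3907.99 − 3750 = 157.99
b = Sxy/Sxx = 157.99/57.94 = 2.726786
a = ȳ − b·x̄ = 37.5 − 2.726786·12.5 = 3.415171
Set a + b·x = 42.4: x = (42.4 − 3.415171) / 2.726786 = 14.296987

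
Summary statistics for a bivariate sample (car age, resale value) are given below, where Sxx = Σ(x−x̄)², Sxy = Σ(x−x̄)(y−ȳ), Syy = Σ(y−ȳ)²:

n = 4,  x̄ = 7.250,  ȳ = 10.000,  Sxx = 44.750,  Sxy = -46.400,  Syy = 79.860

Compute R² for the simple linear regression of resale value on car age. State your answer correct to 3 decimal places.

0.602

R² = Sxy²/(Sxx·Syy) = (-46.4)²/(44.75·79.86) = 0.602440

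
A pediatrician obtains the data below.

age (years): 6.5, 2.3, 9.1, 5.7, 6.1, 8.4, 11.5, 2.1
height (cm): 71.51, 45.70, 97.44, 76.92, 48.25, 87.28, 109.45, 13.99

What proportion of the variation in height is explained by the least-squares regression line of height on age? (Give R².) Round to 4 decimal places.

0.8505

n = 8, Σx = 51.7, Σy = 550.54, Σxy = 4210.604, Σx² = 407.27, Σy² = 44734.2936
Sxx = Σx² − (Σx)²/n = 407.27 − 334.11125 = 73.15875
Sxy = Σxy − (Σx)(Σy)/n = 4210.604 − 3557.86475 = 652.73925
Syy = Σy² − (Σy)²/n = 44734.2936 − 37886.78645 = 6847.50715
R² = Sxy²/(Sxx·Syy) = (652.73925)²/(73.15875·6847.50715) = 0.850512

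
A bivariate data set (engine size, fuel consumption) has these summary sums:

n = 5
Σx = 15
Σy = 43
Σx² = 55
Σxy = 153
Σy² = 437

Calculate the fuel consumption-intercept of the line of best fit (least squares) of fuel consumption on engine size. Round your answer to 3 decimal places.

Sxx = Σx² − (Σx)²/n = 55 − 45 = 10
Sxy = Σxy − (Σx)(Σy)/n = 153 − 129 = 24
b = Sxy/Sxx = 24/10 = 2.4
a = ȳ − b·x̄ = 8.6 − 2.4·3 = 1.4

1.400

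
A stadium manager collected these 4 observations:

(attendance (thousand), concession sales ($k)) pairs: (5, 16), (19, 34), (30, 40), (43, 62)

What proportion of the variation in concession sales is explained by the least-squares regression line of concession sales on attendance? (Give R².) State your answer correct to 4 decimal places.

n = 4, Σx = 97, Σy = 152, Σxy = 4592, Σx² = 3135, Σy² = 6856
Sxx = Σx² − (Σx)²/n = 3135 − 2352.25 = 782.75
Sxy = Σxy − (Σx)(Σy)/n = 4592 − 3686 = 906
Syy = Σy² − (Σy)²/n = 6856 − 5776 = 1080
R² = Sxy²/(Sxx·Syy) = (906)²/(782.75·1080) = 0.970978

0.9710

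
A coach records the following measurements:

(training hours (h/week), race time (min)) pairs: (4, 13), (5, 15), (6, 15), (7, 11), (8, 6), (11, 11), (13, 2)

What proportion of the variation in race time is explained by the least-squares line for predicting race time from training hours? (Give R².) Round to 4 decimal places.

0.6203

n = 7, Σx = 54, Σy = 73, Σxy = 489, Σx² = 480, Σy² = 901
Sxx = Σx² − (Σx)²/n = 480 − 416.571429 = 63.428571
Sxy = Σxy − (Σx)(Σy)/n = 489 − 563.142857 = -74.142857
Syy = Σy² − (Σy)²/n = 901 − 761.285714 = 139.714286
R² = Sxy²/(Sxx·Syy) = (-74.142857)²/(63.428571·139.714286) = 0.620316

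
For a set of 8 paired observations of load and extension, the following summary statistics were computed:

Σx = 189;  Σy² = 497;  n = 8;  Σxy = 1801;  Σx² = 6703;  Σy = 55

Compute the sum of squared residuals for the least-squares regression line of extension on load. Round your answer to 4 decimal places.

6.4346

Sxx = Σx² − (Σx)²/n = 6703 − 4465.125 = 2237.875
Sxy = Σxy − (Σx)(Σy)/n = 1801 − 1299.375 = 501.625
Syy = Σy² − (Σy)²/n = 497 − 378.125 = 118.875
b = Sxy/Sxx = 501.625/2237.875 = 0.224152
SSE = Syy − b·Sxy = 118.875 − 0.224152·501.625 = 6.434564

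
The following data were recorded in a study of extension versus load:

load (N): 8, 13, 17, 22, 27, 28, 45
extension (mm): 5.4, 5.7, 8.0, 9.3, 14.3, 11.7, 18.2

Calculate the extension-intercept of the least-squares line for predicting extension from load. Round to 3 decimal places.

n = 7, Σx = 160, Σy = 72.6, Σxy = 1990.6, Σx² = 4544
Sxx = Σx² − (Σx)²/n = 4544 − 3657.142857 = 886.857143
Sxy = Σxy − (Σx)(Σy)/n = 1990.6 − 1659.428571 = 331.171429
b = Sxy/Sxx = 331.171429/886.857143 = 0.373421
a = ȳ − b·x̄ = 10.371429 − 0.373421·22.857143 = 1.836082

1.836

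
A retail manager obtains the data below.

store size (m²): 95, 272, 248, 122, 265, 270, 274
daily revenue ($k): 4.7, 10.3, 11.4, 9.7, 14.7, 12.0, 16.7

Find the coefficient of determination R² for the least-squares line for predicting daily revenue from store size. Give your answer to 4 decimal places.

0.6243

n = 7, Σx = 1546, Σy = 79.5, Σxy = 18970, Σx² = 377598, Σy² = 991.21
Sxx = Σx² − (Σx)²/n = 377598 − 341445.142857 = 36152.857143
Sxy = Σxy − (Σx)(Σy)/n = 18970 − 17558.142857 = 1411.857143
Syy = Σy² − (Σy)²/n = 991.21 − 902.892857 = 88.317143
R² = Sxy²/(Sxx·Syy) = (1411.857143)²/(36152.857143·88.317143) = 0.624301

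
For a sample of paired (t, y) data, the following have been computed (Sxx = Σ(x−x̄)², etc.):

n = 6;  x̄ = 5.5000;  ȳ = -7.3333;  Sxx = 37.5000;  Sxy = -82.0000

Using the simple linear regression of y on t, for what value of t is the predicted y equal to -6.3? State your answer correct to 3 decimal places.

5.027

b = Sxy/Sxx = -82/37.5 = -2.186667
a = ȳ − b·x̄ = -7.3333 − (-2.186667)·5.5 = 4.693367
Set a + b·x = -6.3: x = (-6.3 − 4.693367) / (-2.186667) = 5.027454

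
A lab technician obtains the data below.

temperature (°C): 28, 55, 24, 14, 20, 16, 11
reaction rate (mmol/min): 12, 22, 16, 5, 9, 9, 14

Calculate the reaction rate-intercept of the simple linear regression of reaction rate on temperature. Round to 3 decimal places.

5.370

n = 7, Σx = 168, Σy = 87, Σxy = 2478, Σx² = 5358
Sxx = Σx² − (Σx)²/n = 5358 − 4032 = 1326
Sxy = Σxy − (Σx)(Σy)/n = 2478 − 2088 = 390
b = Sxy/Sxx = 390/1326 = 0.294118
a = ȳ − b·x̄ = 12.428571 − 0.294118·24 = 5.369748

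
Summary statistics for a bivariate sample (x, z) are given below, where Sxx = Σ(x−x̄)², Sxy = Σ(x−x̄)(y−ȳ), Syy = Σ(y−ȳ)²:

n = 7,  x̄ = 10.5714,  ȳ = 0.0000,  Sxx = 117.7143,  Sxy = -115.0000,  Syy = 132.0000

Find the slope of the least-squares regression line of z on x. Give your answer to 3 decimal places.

b = Sxy/Sxx = -115/117.7143 = -0.976942

-0.977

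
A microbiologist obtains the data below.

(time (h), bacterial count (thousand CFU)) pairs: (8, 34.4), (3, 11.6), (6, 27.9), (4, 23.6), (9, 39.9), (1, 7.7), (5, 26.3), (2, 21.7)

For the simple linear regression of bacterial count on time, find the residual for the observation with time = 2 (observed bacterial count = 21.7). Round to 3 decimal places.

7.288

n = 8, Σx = 38, Σy = 193.1, Σxy = 1113.5, Σx² = 236
Sxx = Σx² − (Σx)²/n = 236 − 180.5 = 55.5
Sxy = Σxy − (Σx)(Σy)/n = 1113.5 − 917.225 = 196.275
b = Sxy/Sxx = 196.275/55.5 = 3.536486
a = ȳ − b·x̄ = 24.1375 − 3.536486·4.75 = 7.339189
ŷ(2) = 7.339189 + 3.536486·2 = 14.412162
residual = y − ŷ = 21.7 − 14.412162 = 7.287838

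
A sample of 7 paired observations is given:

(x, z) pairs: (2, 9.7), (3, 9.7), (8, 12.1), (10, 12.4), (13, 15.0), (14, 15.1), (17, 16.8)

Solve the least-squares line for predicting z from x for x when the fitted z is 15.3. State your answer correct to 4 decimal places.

14.3620

n = 7, Σx = 67, Σy = 90.8, Σxy = 961.3, Σx² = 831
Sxx = Σx² − (Σx)²/n = 831 − 641.285714 = 189.714286
Sxy = Σxy − (Σx)(Σy)/n = 961.3 − 869.085714 = 92.214286
b = Sxy/Sxx = 92.214286/189.714286 = 0.486069
a = ȳ − b·x̄ = 12.971429 − 0.486069·9.571429 = 8.319051
Set a + b·x = 15.3: x = (15.3 − 8.319051) / 0.486069 = 14.362045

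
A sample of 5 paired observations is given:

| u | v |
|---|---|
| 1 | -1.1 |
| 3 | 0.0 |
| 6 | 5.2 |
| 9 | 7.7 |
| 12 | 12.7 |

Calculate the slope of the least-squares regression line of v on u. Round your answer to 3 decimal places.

n = 5, Σx = 31, Σy = 24.5, Σxy = 251.8, Σx² = 271
Sxx = Σx² − (Σx)²/n = 271 − 192.2 = 78.8
Sxy = Σxy − (Σx)(Σy)/n = 251.8 − 151.9 = 99.9
b = Sxy/Sxx = 99.9/78.8 = 1.267766

1.268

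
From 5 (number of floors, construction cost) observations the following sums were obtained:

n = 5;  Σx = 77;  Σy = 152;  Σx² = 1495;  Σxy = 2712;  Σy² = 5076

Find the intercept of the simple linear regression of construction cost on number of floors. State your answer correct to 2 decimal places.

11.91

Sxx = Σx² − (Σx)²/n = 1495 − 1185.8 = 309.2
Sxy = Σxy − (Σx)(Σy)/n = 2712 − 2340.8 = 371.2
b = Sxy/Sxx = 371.2/309.2 = 1.200517
a = ȳ − b·x̄ = 30.4 − 1.200517·15.4 = 11.912031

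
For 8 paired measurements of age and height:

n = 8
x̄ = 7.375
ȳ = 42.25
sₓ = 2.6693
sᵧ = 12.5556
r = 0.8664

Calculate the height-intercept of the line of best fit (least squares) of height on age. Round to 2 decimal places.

12.19

b = r · sᵧ/sₓ = 0.8664 · 12.5556/2.6693 = 4.075290
a = ȳ − b·x̄ = 42.25 − 4.075290·7.375 = 12.194736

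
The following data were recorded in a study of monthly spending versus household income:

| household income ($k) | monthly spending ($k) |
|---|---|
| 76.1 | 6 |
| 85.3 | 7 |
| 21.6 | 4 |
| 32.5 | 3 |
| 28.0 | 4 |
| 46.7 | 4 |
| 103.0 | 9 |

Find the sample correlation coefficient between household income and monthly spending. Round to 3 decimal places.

0.943

n = 7, Σx = 393.2, Σy = 37, Σxy = 2463.4, Σx² = 28164, Σy² = 223
Sxx = Σx² − (Σx)²/n = 28164 − 22086.605714 = 6077.394286
Sxy = Σxy − (Σx)(Σy)/n = 2463.4 − 2078.342857 = 385.057143
Syy = Σy² − (Σy)²/n = 223 − 195.571429 = 27.428571
r = Sxy/√(Sxx·Syy) = 385.057143/√(166694.243265) = 385.057143/408.282063 = 0.943116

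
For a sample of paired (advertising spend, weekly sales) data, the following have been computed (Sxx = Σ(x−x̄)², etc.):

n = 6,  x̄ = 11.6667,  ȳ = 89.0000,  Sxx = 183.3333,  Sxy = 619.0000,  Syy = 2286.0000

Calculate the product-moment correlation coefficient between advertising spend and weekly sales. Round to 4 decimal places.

r = Sxy/√(Sxx·Syy) = 619/√(419099.9238) = 619/647.379274 = 0.956163

0.9562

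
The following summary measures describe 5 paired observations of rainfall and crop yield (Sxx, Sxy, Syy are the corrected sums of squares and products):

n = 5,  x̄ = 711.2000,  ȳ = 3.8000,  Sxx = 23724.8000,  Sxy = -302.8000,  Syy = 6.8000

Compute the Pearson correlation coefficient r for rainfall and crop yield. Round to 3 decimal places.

r = Sxy/√(Sxx·Syy) = -302.8/√(161328.64) = -302.8/401.657366 = -0.753876

-0.754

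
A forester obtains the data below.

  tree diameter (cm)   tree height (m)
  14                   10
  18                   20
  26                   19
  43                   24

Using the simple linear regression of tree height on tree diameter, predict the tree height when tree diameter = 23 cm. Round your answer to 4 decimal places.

n = 4, Σx = 101, Σy = 73, Σxy = 2026, Σx² = 3045
Sxx = Σx² − (Σx)²/n = 3045 − 2550.25 = 494.75
Sxy = Σxy − (Σx)(Σy)/n = 2026 − 1843.25 = 182.75
b = Sxy/Sxx = 182.75/494.75 = 0.369378
a = ȳ − b·x̄ = 18.25 − 0.369378·25.25 = 8.923194
ŷ(23) = a + b·23 = 8.923194 + 0.369378·23 = 17.418898

17.4189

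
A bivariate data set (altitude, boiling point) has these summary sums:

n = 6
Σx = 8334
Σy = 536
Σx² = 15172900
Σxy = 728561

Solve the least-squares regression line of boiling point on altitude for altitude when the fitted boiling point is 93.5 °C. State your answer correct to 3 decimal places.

Sxx = Σx² − (Σx)²/n = 15172900 − 11575926 = 3596974
Sxy = Σxy − (Σx)(Σy)/n = 728561 − 744504 = -15943
b = Sxy/Sxx = -15943/3596974 = -0.004432
a = ȳ − b·x̄ = 89.333333 − (-0.004432)·1389 = 95.489849
Set a + b·x = 93.5: x = (93.5 − 95.489849) / (-0.004432) = 448.939054

448.939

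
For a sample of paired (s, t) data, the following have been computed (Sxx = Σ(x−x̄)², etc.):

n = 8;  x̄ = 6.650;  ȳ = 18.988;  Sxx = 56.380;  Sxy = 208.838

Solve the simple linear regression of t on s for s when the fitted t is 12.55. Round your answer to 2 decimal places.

b = Sxy/Sxx = 208.838/56.38 = 3.704115
a = ȳ − b·x̄ = 18.988 − 3.704115·6.65 = -5.644364
Set a + b·x = 12.55: x = (12.55 − (-5.644364)) / 3.704115 = 4.911933

4.91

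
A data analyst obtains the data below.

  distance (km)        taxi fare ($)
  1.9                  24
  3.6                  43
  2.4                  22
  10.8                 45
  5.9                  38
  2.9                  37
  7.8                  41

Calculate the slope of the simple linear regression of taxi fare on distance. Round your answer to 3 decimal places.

1.996

n = 7, Σx = 35.3, Σy = 250, Σxy = 1390.5, Σx² = 243.03
Sxx = Σx² − (Σx)²/n = 243.03 − 178.012857 = 65.017143
Sxy = Σxy − (Σx)(Σy)/n = 1390.5 − 1260.714286 = 129.785714
b = Sxy/Sxx = 129.785714/65.017143 = 1.996177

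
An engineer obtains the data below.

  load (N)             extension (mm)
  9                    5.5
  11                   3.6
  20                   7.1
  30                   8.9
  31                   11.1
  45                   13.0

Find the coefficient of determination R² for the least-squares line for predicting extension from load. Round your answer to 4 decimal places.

n = 6, Σx = 146, Σy = 49.2, Σxy = 1427.2, Σx² = 4488, Σy² = 465.04
Sxx = Σx² − (Σx)²/n = 4488 − 3552.666667 = 935.333333
Sxy = Σxy − (Σx)(Σy)/n = 1427.2 − 1197.2 = 230
Syy = Σy² − (Σy)²/n = 465.04 − 403.44 = 61.6
R² = Sxy²/(Sxx·Syy) = (230)²/(935.333333·61.6) = 0.918139

0.9181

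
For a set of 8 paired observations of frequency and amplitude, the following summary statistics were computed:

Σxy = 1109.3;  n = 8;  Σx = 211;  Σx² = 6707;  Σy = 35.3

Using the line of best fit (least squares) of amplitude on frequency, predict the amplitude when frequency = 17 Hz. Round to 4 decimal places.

2.9489

Sxx = Σx² − (Σx)²/n = 6707 − 5565.125 = 1141.875
Sxy = Σxy − (Σx)(Σy)/n = 1109.3 − 931.0375 = 178.2625
b = Sxy/Sxx = 178.2625/1141.875 = 0.156114
a = ȳ − b·x̄ = 4.4125 − 0.156114·26.375 = 0.294997
ŷ(17) = a + b·17 = 0.294997 + 0.156114·17 = 2.948933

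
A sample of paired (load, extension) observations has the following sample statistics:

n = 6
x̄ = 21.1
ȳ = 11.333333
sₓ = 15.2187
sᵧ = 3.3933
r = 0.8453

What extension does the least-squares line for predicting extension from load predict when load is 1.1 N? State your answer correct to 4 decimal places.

7.5638

b = r · sᵧ/sₓ = 0.8453 · 3.3933/15.2187 = 0.188476
a = ȳ − b·x̄ = 11.333333 − 0.188476·21.1 = 7.356494
ŷ(1.1) = a + b·1.1 = 7.356494 + 0.188476·1.1 = 7.563817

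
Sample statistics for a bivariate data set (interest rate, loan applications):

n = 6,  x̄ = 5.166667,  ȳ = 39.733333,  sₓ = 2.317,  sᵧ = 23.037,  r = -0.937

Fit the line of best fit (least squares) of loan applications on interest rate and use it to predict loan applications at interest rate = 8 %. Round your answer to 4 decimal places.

13.3374

b = r · sᵧ/sₓ = -0.937 · 23.037/2.317 = -9.316215
a = ȳ − b·x̄ = 39.733333 − (-9.316215)·5.166667 = 87.867111
ŷ(8) = a + b·8 = 87.867111 + (-9.316215)·8 = 13.337395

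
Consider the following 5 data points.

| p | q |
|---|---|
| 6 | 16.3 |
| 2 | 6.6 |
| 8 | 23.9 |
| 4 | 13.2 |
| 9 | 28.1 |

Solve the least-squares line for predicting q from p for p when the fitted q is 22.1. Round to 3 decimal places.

n = 5, Σx = 29, Σy = 88.1, Σxy = 607.9, Σx² = 201
Sxx = Σx² − (Σx)²/n = 201 − 168.2 = 32.8
Sxy = Σxy − (Σx)(Σy)/n = 607.9 − 510.98 = 96.92
b = Sxy/Sxx = 96.92/32.8 = 2.954878
a = ȳ − b·x̄ = 17.62 − 2.954878·5.8 = 0.481707
Set a + b·x = 22.1: x = (22.1 − 0.481707) / 2.954878 = 7.316137

7.316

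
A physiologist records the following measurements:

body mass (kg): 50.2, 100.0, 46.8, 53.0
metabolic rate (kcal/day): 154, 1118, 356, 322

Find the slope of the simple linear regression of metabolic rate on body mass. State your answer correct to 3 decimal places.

n = 4, Σx = 250, Σy = 1950, Σxy = 153257.6, Σx² = 17519.28
Sxx = Σx² − (Σx)²/n = 17519.28 − 15625 = 1894.28
Sxy = Σxy − (Σx)(Σy)/n = 153257.6 − 121875 = 31382.6
b = Sxy/Sxx = 31382.6/1894.28 = 16.567033

16.567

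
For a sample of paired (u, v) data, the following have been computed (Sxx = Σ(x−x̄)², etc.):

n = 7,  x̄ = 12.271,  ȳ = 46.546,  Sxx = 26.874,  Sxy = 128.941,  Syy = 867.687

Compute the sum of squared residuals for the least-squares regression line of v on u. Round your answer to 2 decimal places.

249.03

b = Sxy/Sxx = 128.941/26.874 = 4.797983
SSE = Syy − b·Sxy = 867.687 − 4.797983·128.941 = 249.030251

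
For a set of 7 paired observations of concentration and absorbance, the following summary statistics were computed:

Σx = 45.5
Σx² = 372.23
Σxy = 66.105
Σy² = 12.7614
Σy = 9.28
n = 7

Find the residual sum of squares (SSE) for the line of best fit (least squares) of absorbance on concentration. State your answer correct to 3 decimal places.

0.021

Sxx = Σx² − (Σx)²/n = 372.23 − 295.75 = 76.48
Sxy = Σxy − (Σx)(Σy)/n = 66.105 − 60.32 = 5.785
Syy = Σy² − (Σy)²/n = 12.7614 − 12.302629 = 0.458771
b = Sxy/Sxx = 5.785/76.48 = 0.075641
SSE = Syy − b·Sxy = 0.458771 − 0.075641·5.785 = 0.021190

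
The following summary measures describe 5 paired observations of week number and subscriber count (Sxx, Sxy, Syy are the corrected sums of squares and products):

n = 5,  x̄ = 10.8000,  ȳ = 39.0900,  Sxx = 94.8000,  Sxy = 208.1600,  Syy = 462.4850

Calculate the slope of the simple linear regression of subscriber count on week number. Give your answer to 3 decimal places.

2.196

b = Sxy/Sxx = 208.16/94.8 = 2.195781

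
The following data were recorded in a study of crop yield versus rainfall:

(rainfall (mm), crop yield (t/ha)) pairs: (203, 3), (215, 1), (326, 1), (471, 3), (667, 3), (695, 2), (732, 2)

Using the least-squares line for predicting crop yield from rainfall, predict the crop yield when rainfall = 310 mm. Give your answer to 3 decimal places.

1.974

n = 7, Σx = 3309, Σy = 15, Σxy = 7418, Σx² = 1879289
Sxx = Σx² − (Σx)²/n = 1879289 − 1564211.571429 = 315077.428571
Sxy = Σxy − (Σx)(Σy)/n = 7418 − 7090.714286 = 327.285714
b = Sxy/Sxx = 327.285714/315077.428571 = 0.001039
a = ȳ − b·x̄ = 2.142857 − 0.001039·472.714286 = 1.651827
ŷ(310) = a + b·310 = 1.651827 + 0.001039·310 = 1.973838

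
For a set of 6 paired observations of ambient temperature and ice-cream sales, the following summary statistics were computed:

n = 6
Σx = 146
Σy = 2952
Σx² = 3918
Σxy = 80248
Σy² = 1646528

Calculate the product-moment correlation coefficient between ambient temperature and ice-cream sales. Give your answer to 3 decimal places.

Sxx = Σx² − (Σx)²/n = 3918 − 3552.666667 = 365.333333
Sxy = Σxy − (Σx)(Σy)/n = 80248 − 71832 = 8416
Syy = Σy² − (Σy)²/n = 1646528 − 1452384 = 194144
r = Sxy/√(Sxx·Syy) = 8416/√(70927274.666667) = 8416/8421.833213 = 0.999307

0.999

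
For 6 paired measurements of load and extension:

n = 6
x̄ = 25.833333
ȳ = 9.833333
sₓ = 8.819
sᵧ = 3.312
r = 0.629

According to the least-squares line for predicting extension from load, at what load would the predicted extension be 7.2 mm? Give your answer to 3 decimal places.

b = r · sᵧ/sₓ = 0.629 · 3.312/8.819 = 0.236223
a = ȳ − b·x̄ = 9.833333 − 0.236223·25.833333 = 3.730913
Set a + b·x = 7.2: x = (7.2 − 3.730913) / 0.236223 = 14.685662

14.686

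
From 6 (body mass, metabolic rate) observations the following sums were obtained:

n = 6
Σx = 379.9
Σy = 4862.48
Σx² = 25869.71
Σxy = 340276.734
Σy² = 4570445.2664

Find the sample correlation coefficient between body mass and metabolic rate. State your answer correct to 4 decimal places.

0.9581

Sxx = Σx² − (Σx)²/n = 25869.71 − 24054.001667 = 1815.708333
Sxy = Σxy − (Σx)(Σy)/n = 340276.734 − 307876.025333 = 32400.708667
Syy = Σy² − (Σy)²/n = 4570445.2664 − 3940618.625067 = 629826.641333
r = Sxy/√(Sxx·Syy) = 32400.708667/√(1143581481.224278) = 32400.708667/33816.881601 = 0.958122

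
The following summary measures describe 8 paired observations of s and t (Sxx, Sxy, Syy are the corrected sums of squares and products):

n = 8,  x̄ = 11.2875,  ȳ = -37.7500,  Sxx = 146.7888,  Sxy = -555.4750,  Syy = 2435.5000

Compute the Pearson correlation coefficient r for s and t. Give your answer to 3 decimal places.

-0.929

r = Sxy/√(Sxx·Syy) = -555.475/√(357504.1224) = -555.475/597.916484 = -0.929018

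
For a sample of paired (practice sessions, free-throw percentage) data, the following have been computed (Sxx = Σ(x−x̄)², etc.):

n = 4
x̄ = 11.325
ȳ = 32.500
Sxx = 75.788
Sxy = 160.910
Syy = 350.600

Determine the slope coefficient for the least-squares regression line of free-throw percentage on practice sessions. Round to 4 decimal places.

b = Sxy/Sxx = 160.91/75.788 = 2.123159

2.1232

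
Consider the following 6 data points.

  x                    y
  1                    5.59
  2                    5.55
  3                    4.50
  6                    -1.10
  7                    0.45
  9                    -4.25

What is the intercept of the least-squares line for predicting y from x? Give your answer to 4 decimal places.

n = 6, Σx = 28, Σy = 10.74, Σxy = -11.51, Σx² = 180
Sxx = Σx² − (Σx)²/n = 180 − 130.666667 = 49.333333
Sxy = Σxy − (Σx)(Σy)/n = -11.51 − 50.12 = -61.63
b = Sxy/Sxx = -61.63/49.333333 = -1.249257
a = ȳ − b·x̄ = 1.79 − (-1.249257)·4.666667 = 7.619865

7.6199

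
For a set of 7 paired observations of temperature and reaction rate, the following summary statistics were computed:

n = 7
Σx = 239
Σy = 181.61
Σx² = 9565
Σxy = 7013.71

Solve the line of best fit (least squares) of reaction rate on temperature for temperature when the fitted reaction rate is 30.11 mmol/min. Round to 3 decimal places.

41.341

Sxx = Σx² − (Σx)²/n = 9565 − 8160.142857 = 1404.857143
Sxy = Σxy − (Σx)(Σy)/n = 7013.71 − 6200.684286 = 813.025714
b = Sxy/Sxx = 813.025714/1404.857143 = 0.578725
a = ȳ − b·x̄ = 25.944286 − 0.578725·34.142857 = 6.184966
Set a + b·x = 30.11: x = (30.11 − 6.184966) / 0.578725 = 41.340949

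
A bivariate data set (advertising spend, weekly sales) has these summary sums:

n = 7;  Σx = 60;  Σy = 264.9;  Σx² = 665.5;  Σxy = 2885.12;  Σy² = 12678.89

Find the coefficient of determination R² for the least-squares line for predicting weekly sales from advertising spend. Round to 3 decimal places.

Sxx = Σx² − (Σx)²/n = 665.5 − 514.285714 = 151.214286
Sxy = Σxy − (Σx)(Σy)/n = 2885.12 − 2270.571429 = 614.548571
Syy = Σy² − (Σy)²/n = 12678.89 − 10024.572857 = 2654.317143
R² = Sxy²/(Sxx·Syy) = (614.548571)²/(151.214286·2654.317143) = 0.940951

0.941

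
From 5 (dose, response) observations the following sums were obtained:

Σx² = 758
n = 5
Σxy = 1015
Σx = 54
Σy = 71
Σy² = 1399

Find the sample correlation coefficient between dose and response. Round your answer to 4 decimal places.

0.9496

Sxx = Σx² − (Σx)²/n = 758 − 583.2 = 174.8
Sxy = Σxy − (Σx)(Σy)/n = 1015 − 766.8 = 248.2
Syy = Σy² − (Σy)²/n = 1399 − 1008.2 = 390.8
r = Sxy/√(Sxx·Syy) = 248.2/√(68311.84) = 248.2/261.365338 = 0.949629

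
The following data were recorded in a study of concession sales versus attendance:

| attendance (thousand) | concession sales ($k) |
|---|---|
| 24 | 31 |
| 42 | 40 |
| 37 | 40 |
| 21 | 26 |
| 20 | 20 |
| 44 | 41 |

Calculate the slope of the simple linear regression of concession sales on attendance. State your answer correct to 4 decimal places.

n = 6, Σx = 188, Σy = 198, Σxy = 6654, Σx² = 6486
Sxx = Σx² − (Σx)²/n = 6486 − 5890.666667 = 595.333333
Sxy = Σxy − (Σx)(Σy)/n = 6654 − 6204 = 450
b = Sxy/Sxx = 450/595.333333 = 0.755879

0.7559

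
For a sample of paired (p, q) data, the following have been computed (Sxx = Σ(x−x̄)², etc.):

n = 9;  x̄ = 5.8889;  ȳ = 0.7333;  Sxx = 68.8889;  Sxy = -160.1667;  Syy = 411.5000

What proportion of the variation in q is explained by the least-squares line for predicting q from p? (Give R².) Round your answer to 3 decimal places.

0.905

R² = Sxy²/(Sxx·Syy) = (-160.1667)²/(68.8889·411.5) = 0.904952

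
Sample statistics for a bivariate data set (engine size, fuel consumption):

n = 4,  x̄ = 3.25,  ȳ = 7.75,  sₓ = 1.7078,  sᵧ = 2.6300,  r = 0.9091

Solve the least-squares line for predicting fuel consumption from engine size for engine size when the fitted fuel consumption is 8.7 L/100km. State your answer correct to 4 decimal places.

3.9286

b = r · sᵧ/sₓ = 0.9091 · 2.63/1.7078 = 1.400008
a = ȳ − b·x̄ = 7.75 − 1.400008·3.25 = 3.199975
Set a + b·x = 8.7: x = (8.7 − 3.199975) / 1.400008 = 3.928568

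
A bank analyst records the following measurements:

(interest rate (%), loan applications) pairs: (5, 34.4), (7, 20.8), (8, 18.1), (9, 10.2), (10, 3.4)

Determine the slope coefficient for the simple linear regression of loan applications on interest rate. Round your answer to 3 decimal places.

n = 5, Σx = 39, Σy = 86.9, Σxy = 588.2, Σx² = 319
Sxx = Σx² − (Σx)²/n = 319 − 304.2 = 14.8
Sxy = Σxy − (Σx)(Σy)/n = 588.2 − 677.82 = -89.62
b = Sxy/Sxx = -89.62/14.8 = -6.055405

-6.055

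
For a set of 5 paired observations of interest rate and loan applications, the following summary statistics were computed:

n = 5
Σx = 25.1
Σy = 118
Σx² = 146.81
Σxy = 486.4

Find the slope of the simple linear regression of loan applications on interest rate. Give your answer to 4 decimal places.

Sxx = Σx² − (Σx)²/n = 146.81 − 126.002 = 20.808
Sxy = Σxy − (Σx)(Σy)/n = 486.4 − 592.36 = -105.96
b = Sxy/Sxx = -105.96/20.808 = -5.092272

-5.0923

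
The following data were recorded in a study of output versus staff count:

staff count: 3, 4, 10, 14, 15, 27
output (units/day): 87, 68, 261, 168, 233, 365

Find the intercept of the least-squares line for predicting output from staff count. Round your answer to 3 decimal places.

56.598

n = 6, Σx = 73, Σy = 1182, Σxy = 18845, Σx² = 1275
Sxx = Σx² − (Σx)²/n = 1275 − 888.166667 = 386.833333
Sxy = Σxy − (Σx)(Σy)/n = 18845 − 14381 = 4464
b = Sxy/Sxx = 4464/386.833333 = 11.539854
a = ȳ − b·x̄ = 197 − 11.539854·12.166667 = 56.598449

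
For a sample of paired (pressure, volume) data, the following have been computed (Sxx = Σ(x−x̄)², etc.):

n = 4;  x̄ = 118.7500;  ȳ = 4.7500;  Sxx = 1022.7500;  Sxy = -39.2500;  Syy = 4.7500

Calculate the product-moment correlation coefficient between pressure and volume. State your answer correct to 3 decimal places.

-0.563

r = Sxy/√(Sxx·Syy) = -39.25/√(4858.0625) = -39.25/69.699803 = -0.563129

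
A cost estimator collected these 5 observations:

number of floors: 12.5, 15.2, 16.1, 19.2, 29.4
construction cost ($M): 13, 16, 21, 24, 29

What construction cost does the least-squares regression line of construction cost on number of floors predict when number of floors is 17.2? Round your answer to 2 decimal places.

19.46

n = 5, Σx = 92.4, Σy = 103, Σxy = 2057.2, Σx² = 1879.5
Sxx = Σx² − (Σx)²/n = 1879.5 − 1707.552 = 171.948
Sxy = Σxy − (Σx)(Σy)/n = 2057.2 − 1903.44 = 153.76
b = Sxy/Sxx = 153.76/171.948 = 0.894224
a = ȳ − b·x̄ = 20.6 − 0.894224·18.48 = 4.074744
ŷ(17.2) = a + b·17.2 = 4.074744 + 0.894224·17.2 = 19.455393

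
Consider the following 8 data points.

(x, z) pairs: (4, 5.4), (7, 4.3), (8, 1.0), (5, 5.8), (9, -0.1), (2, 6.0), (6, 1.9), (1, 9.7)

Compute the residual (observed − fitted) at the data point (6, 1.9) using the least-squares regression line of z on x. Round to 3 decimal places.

n = 8, Σx = 42, Σy = 34, Σxy = 120.9, Σx² = 276
Sxx = Σx² − (Σx)²/n = 276 − 220.5 = 55.5
Sxy = Σxy − (Σx)(Σy)/n = 120.9 − 178.5 = -57.6
b = Sxy/Sxx = -57.6/55.5 = -1.037838
a = ȳ − b·x̄ = 4.25 − (-1.037838)·5.25 = 9.698649
ŷ(6) = 9.698649 + (-1.037838)·6 = 3.471622
residual = y − ŷ = 1.9 − 3.471622 = -1.571622

-1.572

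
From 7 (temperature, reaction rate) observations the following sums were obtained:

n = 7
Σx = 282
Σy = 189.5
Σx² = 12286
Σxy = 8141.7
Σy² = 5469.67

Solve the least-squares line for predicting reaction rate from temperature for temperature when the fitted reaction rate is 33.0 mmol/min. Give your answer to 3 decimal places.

51.095

Sxx = Σx² − (Σx)²/n = 12286 − 11360.571429 = 925.428571
Sxy = Σxy − (Σx)(Σy)/n = 8141.7 − 7634.142857 = 507.557143
b = Sxy/Sxx = 507.557143/925.428571 = 0.548456
a = ȳ − b·x̄ = 27.071429 − 0.548456·40.285714 = 4.976474
Set a + b·x = 33.0: x = (33.0 − 4.976474) / 0.548456 = 51.095274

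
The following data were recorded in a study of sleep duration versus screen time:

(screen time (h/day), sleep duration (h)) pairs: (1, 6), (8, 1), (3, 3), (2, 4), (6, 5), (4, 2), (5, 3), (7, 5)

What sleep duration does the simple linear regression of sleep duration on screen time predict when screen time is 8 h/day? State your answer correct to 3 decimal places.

n = 8, Σx = 36, Σy = 29, Σxy = 119, Σx² = 204
Sxx = Σx² − (Σx)²/n = 204 − 162 = 42
Sxy = Σxy − (Σx)(Σy)/n = 119 − 130.5 = -11.5
b = Sxy/Sxx = -11.5/42 = -0.273810
a = ȳ − b·x̄ = 3.625 − (-0.273810)·4.5 = 4.857143
ŷ(8) = a + b·8 = 4.857143 + (-0.273810)·8 = 2.666667

2.667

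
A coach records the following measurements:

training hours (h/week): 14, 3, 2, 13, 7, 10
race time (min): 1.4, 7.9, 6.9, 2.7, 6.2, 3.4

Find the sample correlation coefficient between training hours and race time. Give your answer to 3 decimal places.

n = 6, Σx = 49, Σy = 28.5, Σxy = 169.6, Σx² = 527, Σy² = 169.27
Sxx = Σx² − (Σx)²/n = 527 − 400.166667 = 126.833333
Sxy = Σxy − (Σx)(Σy)/n = 169.6 − 232.75 = -63.15
Syy = Σy² − (Σy)²/n = 169.27 − 135.375 = 33.895
r = Sxy/√(Sxx·Syy) = -63.15/√(4299.015833) = -63.15/65.566881 = -0.963139

-0.963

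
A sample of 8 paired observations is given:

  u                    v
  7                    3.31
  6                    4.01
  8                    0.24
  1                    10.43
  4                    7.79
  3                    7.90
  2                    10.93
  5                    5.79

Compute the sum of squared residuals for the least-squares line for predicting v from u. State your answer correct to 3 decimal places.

4.242

n = 8, Σx = 36, Σy = 50.4, Σxy = 165.25, Σx² = 204, Σy² = 411.9618
Sxx = Σx² − (Σx)²/n = 204 − 162 = 42
Sxy = Σxy − (Σx)(Σy)/n = 165.25 − 226.8 = -61.55
Syy = Σy² − (Σy)²/n = 411.9618 − 317.52 = 94.4418
b = Sxy/Sxx = -61.55/42 = -1.465476
SSE = Syy − b·Sxy = 94.4418 − (-1.465476)·(-61.55) = 4.241740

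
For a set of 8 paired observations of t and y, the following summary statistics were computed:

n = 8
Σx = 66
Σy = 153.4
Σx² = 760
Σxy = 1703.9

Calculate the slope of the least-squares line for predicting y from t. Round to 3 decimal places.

2.034

Sxx = Σx² − (Σx)²/n = 760 − 544.5 = 215.5
Sxy = Σxy − (Σx)(Σy)/n = 1703.9 − 1265.55 = 438.35
b = Sxy/Sxx = 438.35/215.5 = 2.034107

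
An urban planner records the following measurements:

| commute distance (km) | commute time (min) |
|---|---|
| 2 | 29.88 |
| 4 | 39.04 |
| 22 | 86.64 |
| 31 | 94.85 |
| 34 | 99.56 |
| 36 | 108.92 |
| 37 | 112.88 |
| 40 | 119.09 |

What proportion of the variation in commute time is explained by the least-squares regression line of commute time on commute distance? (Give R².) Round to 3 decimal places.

n = 8, Σx = 206, Σy = 690.86, Σxy = 21308.67, Σx² = 6886, Σy² = 67620.0306
Sxx = Σx² − (Σx)²/n = 6886 − 5304.5 = 1581.5
Sxy = Σxy − (Σx)(Σy)/n = 21308.67 − 17789.645 = 3519.025
Syy = Σy² − (Σy)²/n = 67620.0306 − 59660.94245 = 7959.08815
R² = Sxy²/(Sxx·Syy) = (3519.025)²/(1581.5·7959.08815) = 0.983812

0.984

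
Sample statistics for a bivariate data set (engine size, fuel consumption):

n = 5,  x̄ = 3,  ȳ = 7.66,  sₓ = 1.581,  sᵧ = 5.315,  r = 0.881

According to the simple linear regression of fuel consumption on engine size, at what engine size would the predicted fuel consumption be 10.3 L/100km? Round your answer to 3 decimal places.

3.891

b = r · sᵧ/sₓ = 0.881 · 5.315/1.581 = 2.961743
a = ȳ − b·x̄ = 7.66 − 2.961743·3 = -1.225228
Set a + b·x = 10.3: x = (10.3 − (-1.225228)) / 2.961743 = 3.891367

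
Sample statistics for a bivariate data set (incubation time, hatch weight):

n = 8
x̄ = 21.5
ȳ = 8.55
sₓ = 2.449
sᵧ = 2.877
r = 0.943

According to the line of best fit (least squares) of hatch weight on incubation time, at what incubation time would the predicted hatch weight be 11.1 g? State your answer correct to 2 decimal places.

b = r · sᵧ/sₓ = 0.943 · 2.877/2.449 = 1.107804
a = ȳ − b·x̄ = 8.55 − 1.107804·21.5 = -15.267777
Set a + b·x = 11.1: x = (11.1 − (-15.267777)) / 1.107804 = 23.801852

23.80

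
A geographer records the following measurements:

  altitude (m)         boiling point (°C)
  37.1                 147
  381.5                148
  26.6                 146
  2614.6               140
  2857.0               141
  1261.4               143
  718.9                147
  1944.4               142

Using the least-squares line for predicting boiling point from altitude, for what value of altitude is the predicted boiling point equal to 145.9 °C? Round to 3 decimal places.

n = 8, Σx = 9841.5, Σy = 1154, Σxy = 1396843.6, Σx² = 21034846.91
Sxx = Σx² − (Σx)²/n = 21034846.91 − 12106890.28125 = 8927956.62875
Sxy = Σxy − (Σx)(Σy)/n = 1396843.6 − 1419636.375 = -22792.775
b = Sxy/Sxx = -22792.775/8927956.62875 = -0.002553
a = ȳ − b·x̄ = 144.25 − (-0.002553)·1230.1875 = 147.390628
Set a + b·x = 145.9: x = (145.9 − 147.390628) / (-0.002553) = 583.880570

583.881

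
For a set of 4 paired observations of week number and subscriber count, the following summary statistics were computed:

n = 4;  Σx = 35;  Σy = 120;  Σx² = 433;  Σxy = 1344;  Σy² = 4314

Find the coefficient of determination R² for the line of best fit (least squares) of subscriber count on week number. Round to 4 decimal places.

Sxx = Σx² − (Σx)²/n = 433 − 306.25 = 126.75
Sxy = Σxy − (Σx)(Σy)/n = 1344 − 1050 = 294
Syy = Σy² − (Σy)²/n = 4314 − 3600 = 714
R² = Sxy²/(Sxx·Syy) = (294)²/(126.75·714) = 0.955099

0.9551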